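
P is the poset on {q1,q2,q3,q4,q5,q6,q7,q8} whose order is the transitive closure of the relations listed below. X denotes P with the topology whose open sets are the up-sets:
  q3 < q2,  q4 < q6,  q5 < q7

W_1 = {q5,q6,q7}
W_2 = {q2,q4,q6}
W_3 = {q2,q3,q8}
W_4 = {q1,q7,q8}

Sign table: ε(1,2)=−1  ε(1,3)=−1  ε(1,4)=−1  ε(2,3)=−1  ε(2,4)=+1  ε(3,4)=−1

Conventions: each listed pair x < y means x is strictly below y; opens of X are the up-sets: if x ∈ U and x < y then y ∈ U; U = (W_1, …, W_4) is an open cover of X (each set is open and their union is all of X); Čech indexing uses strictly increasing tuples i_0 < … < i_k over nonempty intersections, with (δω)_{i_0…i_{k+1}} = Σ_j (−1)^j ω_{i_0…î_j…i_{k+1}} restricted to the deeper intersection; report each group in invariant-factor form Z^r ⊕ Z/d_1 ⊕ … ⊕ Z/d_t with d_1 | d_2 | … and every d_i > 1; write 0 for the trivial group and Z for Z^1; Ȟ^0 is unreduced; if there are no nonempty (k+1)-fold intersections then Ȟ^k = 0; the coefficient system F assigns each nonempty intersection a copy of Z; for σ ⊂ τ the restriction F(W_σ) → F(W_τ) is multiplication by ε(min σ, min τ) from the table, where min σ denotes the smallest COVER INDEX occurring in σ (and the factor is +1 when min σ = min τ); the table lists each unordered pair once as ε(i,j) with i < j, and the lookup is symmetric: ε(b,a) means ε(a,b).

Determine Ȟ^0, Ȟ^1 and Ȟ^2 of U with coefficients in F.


Ȟ^0 = Z, Ȟ^1 = Z, Ȟ^2 = 0

nerve simplices:
  W12={q6} W14={q7} W23={q2} W34={q8}
C dims 4,4; δ0: rk 3, SNF 1^3
degree 0: 4−3−0 = 1 → Ȟ^0 ≅ Z
degree 1: 4−0−3 = 1 → Ȟ^1 ≅ Z
degree 2: 0−0−0 = 0 → Ȟ^2 ≅ 0


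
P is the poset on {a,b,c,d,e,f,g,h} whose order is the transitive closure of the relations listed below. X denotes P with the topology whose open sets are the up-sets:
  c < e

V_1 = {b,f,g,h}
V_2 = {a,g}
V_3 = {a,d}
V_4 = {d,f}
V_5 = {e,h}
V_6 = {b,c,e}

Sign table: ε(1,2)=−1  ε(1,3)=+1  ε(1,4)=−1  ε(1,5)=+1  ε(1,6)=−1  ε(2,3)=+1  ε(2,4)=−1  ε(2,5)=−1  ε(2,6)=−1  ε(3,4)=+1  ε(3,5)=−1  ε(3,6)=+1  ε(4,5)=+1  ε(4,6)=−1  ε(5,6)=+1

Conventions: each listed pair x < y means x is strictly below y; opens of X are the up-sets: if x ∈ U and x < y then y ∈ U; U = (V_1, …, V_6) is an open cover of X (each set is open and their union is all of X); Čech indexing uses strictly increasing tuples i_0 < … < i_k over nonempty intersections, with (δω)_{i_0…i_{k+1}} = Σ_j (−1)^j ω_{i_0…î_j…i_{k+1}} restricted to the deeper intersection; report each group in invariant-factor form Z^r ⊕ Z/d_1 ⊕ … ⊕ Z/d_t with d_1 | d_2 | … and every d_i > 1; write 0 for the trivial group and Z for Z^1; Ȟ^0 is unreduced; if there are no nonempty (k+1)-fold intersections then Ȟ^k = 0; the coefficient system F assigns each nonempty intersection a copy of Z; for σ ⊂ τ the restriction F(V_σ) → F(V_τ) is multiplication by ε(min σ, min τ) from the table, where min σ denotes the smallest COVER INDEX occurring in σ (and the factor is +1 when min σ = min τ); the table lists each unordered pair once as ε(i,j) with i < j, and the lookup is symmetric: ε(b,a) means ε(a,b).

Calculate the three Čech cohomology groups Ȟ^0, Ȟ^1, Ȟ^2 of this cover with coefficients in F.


Ȟ^0 ≅ 0, Ȟ^1 ≅ Z ⊕ Z/2 and Ȟ^2 ≅ 0

nerve simplices:
  V12={g} V14={f} V15={h} V16={b} V23={a} V34={d} V56={e}
C dims 6,7; δ0: rk 6, SNF 1^5·2
degree 0: 6−6−0 = 0 → Ȟ^0 ≅ 0
degree 1: 7−0−6 = 1 plus torsion [2] → Ȟ^1 ≅ Z ⊕ Z/2
degree 2: 0−0−0 = 0 → Ȟ^2 ≅ 0


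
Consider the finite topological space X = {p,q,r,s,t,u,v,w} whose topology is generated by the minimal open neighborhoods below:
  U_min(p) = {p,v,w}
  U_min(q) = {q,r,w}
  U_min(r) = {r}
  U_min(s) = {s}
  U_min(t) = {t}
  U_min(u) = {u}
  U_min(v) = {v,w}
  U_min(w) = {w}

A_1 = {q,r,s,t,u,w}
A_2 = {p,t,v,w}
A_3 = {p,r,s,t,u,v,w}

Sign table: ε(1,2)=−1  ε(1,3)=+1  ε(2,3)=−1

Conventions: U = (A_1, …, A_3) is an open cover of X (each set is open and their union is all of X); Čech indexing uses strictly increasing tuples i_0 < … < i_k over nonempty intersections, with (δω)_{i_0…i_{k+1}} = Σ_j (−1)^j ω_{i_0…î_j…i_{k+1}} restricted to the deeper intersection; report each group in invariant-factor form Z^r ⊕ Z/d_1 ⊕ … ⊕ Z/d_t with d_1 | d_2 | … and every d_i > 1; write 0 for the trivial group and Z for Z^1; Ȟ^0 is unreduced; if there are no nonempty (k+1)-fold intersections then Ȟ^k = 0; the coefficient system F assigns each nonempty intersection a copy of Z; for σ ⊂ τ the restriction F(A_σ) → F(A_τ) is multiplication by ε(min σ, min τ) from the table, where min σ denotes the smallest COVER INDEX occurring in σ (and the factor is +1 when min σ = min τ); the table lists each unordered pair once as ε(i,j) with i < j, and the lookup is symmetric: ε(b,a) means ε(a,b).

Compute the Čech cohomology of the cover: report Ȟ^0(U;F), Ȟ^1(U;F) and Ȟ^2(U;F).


Ȟ^0(U;F) ≅ Z, Ȟ^1(U;F) ≅ 0, Ȟ^2(U;F) ≅ 0

cover nerve:
  A12={t,w} A13={r,s,t,u,w} A23={p,t,v,w}
  A123={t,w}
C dims 3,3,1; δ0: rk 2, SNF 1^2; δ1: rk 1, SNF 1^1
Ȟ^0: (3−2)−0=1 ⇒ Z
Ȟ^1: (3−1)−2=0 ⇒ 0
Ȟ^2: (1−0)−1=0 ⇒ 0


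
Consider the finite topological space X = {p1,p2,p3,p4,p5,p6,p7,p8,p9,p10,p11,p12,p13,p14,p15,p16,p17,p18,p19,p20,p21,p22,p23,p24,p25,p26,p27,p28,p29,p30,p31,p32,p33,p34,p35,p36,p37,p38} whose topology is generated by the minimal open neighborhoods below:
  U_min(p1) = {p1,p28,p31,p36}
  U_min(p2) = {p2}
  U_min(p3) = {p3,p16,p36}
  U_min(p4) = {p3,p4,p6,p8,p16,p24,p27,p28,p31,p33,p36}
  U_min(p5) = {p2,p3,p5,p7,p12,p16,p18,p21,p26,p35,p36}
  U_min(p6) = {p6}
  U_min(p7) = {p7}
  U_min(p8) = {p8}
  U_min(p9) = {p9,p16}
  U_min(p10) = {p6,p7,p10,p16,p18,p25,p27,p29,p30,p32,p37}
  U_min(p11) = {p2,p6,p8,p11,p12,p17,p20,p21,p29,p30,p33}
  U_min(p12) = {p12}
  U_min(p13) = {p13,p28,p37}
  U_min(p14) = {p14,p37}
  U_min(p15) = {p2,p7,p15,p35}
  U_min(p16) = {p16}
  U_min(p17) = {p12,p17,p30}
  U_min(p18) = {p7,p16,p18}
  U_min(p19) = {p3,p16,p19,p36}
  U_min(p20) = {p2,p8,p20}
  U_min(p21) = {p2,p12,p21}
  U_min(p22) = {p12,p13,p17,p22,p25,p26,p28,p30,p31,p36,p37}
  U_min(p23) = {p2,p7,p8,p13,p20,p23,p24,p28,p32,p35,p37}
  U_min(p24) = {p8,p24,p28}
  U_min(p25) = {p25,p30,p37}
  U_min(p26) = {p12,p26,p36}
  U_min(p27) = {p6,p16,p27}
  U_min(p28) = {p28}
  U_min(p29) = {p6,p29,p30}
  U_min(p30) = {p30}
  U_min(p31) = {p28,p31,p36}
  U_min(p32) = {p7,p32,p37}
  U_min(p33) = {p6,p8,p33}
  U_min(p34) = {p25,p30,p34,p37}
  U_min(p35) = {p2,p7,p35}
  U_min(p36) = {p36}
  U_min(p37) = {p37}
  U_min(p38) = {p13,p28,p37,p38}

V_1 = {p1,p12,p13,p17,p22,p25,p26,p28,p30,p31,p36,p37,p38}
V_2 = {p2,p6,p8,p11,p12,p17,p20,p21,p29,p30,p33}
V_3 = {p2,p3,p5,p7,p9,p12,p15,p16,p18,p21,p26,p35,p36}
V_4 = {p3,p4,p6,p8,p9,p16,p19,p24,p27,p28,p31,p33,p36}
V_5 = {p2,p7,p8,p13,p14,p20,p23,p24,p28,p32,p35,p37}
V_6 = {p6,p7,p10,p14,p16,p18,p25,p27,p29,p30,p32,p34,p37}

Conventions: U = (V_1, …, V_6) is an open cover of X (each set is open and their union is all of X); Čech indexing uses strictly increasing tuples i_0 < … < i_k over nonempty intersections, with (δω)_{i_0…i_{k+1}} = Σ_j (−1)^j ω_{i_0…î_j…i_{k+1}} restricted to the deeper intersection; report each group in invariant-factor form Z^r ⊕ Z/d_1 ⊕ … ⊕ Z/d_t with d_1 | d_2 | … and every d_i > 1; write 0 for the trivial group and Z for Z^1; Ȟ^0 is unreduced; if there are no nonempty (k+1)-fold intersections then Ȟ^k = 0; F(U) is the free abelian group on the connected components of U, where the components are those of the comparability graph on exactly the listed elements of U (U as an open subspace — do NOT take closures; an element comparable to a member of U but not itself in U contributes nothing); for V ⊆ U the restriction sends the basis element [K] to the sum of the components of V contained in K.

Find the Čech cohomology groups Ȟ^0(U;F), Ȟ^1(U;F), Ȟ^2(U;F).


Ȟ^0 ≅ Z,  Ȟ^1 ≅ 0,  Ȟ^2 ≅ Z/2

nerve simplices:
  V12={p12,p17,p30} V13={p12,p26,p36} V14={p28,p31,p36} V15={p13,p28,p37} V16={p25,p30,p37} V23={p2,p12,p21} V24={p6,p8,p33} V25={p2,p8,p20} V26={p6,p29,p30} V34={p3,p9,p16,p36} V35={p2,p7,p35} V36={p7,p16,p18} V45={p8,p24,p28} V46={p6,p16,p27} V56={p7,p14,p32,p37}
  V123={p12} V126={p30} V134={p36} V145={p28} V156={p37} V235={p2} V245={p8} V246={p6} V346={p16} V356={p7}
components per intersection:
  V1: {p1,p12,p13,p17,p22,p25,p26,p28,p30,p31,p36,p37,p38}
  V2: {p2,p6,p8,p11,p12,p17,p20,p21,p29,p30,p33}
  V3: {p2,p3,p5,p7,p9,p12,p15,p16,p18,p21,p26,p35,p36}
  V4: {p3,p4,p6,p8,p9,p16,p19,p24,p27,p28,p31,p33,p36}
  V5: {p2,p7,p8,p13,p14,p20,p23,p24,p28,p32,p35,p37}
  V6: {p6,p7,p10,p14,p16,p18,p25,p27,p29,p30,p32,p34,p37}
  V12: {p12,p17,p30}
  V13: {p12,p26,p36}
  V14: {p28,p31,p36}
  V15: {p13,p28,p37}
  V16: {p25,p30,p37}
  V23: {p2,p12,p21}
  V24: {p6,p8,p33}
  V25: {p2,p8,p20}
  V26: {p6,p29,p30}
  V34: {p3,p9,p16,p36}
  V35: {p2,p7,p35}
  V36: {p7,p16,p18}
  V45: {p8,p24,p28}
  V46: {p6,p16,p27}
  V56: {p7,p14,p32,p37}
  V123: {p12}
  V126: {p30}
  V134: {p36}
  V145: {p28}
  V156: {p37}
  V235: {p2}
  V245: {p8}
  V246: {p6}
  V346: {p16}
  V356: {p7}
C dims 6,15,10; δ0: rk 5, SNF 1^5; δ1: rk 10, SNF 1^9·2
degree 0: 6−5−0 = 1 → Ȟ^0 ≅ Z
degree 1: 15−10−5 = 0 → Ȟ^1 ≅ 0
degree 2: 10−0−10 = 0 plus torsion [2] → Ȟ^2 ≅ Z/2


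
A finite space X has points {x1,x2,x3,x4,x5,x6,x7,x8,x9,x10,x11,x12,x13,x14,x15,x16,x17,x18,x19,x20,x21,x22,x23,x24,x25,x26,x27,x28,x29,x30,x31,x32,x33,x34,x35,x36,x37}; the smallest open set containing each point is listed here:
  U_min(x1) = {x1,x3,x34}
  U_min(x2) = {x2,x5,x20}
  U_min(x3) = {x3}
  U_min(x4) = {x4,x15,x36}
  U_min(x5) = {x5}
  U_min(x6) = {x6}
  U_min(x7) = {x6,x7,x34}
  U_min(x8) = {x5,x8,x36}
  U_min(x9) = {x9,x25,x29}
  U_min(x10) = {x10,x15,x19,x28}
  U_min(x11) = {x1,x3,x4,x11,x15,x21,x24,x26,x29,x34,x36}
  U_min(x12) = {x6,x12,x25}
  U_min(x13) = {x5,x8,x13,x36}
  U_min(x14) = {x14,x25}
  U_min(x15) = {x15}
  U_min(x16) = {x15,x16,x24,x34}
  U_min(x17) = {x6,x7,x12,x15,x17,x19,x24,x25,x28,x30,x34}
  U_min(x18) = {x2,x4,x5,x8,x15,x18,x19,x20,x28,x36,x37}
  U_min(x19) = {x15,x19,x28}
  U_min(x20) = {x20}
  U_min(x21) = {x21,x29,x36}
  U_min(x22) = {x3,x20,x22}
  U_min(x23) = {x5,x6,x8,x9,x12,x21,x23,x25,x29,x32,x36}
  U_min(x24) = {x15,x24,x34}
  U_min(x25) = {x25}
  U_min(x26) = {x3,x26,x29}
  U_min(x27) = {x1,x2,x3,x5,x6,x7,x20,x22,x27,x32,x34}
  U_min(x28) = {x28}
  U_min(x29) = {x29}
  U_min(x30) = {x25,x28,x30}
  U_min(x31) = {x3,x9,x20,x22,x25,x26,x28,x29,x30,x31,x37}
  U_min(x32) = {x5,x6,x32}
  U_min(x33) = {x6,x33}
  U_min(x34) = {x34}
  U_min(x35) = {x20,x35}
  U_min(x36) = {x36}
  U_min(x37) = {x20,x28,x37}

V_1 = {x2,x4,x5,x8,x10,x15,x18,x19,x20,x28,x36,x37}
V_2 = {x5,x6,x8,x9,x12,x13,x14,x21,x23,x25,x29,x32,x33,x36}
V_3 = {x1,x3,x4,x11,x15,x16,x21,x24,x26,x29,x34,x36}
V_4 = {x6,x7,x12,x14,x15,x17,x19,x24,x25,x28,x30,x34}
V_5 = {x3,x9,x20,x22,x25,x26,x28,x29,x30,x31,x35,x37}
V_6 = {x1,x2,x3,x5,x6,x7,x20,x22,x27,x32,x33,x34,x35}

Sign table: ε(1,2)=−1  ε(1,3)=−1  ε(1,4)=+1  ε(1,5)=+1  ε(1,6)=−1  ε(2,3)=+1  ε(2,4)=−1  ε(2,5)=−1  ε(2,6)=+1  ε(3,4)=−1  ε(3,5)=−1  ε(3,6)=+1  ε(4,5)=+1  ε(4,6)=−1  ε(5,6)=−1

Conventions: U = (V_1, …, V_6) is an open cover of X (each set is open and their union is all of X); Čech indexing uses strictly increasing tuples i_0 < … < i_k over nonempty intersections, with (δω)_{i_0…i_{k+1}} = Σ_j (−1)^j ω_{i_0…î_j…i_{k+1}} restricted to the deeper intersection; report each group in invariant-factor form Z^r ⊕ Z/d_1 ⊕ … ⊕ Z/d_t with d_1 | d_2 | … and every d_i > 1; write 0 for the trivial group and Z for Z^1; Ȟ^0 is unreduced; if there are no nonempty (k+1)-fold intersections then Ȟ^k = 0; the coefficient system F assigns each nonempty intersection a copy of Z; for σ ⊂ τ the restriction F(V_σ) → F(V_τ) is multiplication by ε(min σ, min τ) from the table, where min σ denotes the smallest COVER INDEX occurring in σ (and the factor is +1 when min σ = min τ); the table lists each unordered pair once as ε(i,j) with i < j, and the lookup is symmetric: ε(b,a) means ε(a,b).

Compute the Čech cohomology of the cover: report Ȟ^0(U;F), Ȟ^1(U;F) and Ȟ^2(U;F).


Ȟ^0 = Z,  Ȟ^1 = 0,  Ȟ^2 = Z/2

nonempty intersections:
  V12={x5,x8,x36} V13={x4,x15,x36} V14={x15,x19,x28} V15={x20,x28,x37} V16={x2,x5,x20} V23={x21,x29,x36} V24={x6,x12,x14,x25} V25={x9,x25,x29} V26={x5,x6,x32,x33} V34={x15,x24,x34} V35={x3,x26,x29} V36={x1,x3,x34} V45={x25,x28,x30} V46={x6,x7,x34} V56={x3,x20,x22,x35}
  V123={x36} V126={x5} V134={x15} V145={x28} V156={x20} V235={x29} V245={x25} V246={x6} V346={x34} V356={x3}
C dims 6,15,10; δ0: rk 5, SNF 1^5; δ1: rk 10, SNF 1^9·2
Ȟ^0: (6−5)−0=1 ⇒ Z
Ȟ^1: (15−10)−5=0 ⇒ 0
Ȟ^2: (10−0)−10=0 plus torsion [2] ⇒ Z/2


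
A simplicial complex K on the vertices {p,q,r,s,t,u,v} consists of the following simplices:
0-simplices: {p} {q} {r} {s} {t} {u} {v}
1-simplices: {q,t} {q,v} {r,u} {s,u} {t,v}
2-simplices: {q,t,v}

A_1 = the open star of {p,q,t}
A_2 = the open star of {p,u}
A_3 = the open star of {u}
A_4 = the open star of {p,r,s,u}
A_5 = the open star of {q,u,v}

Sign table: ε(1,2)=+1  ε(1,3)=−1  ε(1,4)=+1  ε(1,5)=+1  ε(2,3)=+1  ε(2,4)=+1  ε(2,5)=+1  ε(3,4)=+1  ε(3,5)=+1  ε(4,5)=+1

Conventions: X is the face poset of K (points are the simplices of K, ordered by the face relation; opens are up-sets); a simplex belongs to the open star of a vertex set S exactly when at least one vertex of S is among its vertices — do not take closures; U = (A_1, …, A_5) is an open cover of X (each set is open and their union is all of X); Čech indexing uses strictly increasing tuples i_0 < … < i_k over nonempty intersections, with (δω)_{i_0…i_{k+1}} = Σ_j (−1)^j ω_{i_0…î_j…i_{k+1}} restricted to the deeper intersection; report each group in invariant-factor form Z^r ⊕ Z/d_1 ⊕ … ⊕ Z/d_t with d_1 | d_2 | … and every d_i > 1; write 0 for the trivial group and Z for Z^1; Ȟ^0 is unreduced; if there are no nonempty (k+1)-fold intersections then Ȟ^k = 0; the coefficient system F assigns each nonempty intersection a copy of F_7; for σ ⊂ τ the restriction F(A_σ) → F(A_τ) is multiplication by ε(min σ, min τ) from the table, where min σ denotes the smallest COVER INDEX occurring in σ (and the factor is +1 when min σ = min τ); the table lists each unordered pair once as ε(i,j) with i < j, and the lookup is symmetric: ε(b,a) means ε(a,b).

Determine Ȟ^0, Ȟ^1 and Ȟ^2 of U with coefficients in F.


nerve simplices:
  A1={{p},{q},{t},{q,t},{q,v},{t,v},{q,t,v}} A2={{p},{u},{r,u},{s,u}} A3={{u},{r,u},{s,u}} A4={{p},{r},{s},{u},{r,u},{s,u}} A5={{q},{u},{v},{q,t},{q,v},{r,u},{s,u},{t,v},{q,t,v}}
  A12={{p}} A14={{p}} A15={{q},{q,t},{q,v},{t,v},{q,t,v}} A23={{u},{r,u},{s,u}} A24={{p},{u},{r,u},{s,u}} A25={{u},{r,u},{s,u}} A34={{u},{r,u},{s,u}} A35={{u},{r,u},{s,u}} A45={{u},{r,u},{s,u}}
  A124={{p}} A234={{u},{r,u},{s,u}} A235={{u},{r,u},{s,u}} A245={{u},{r,u},{s,u}} A345={{u},{r,u},{s,u}}
  A2345={{u},{r,u},{s,u}}
C dims 5,9,5,1; δ0: rk_F7 4; δ1: rk_F7 4; δ2: rk_F7 1
degree 0: 5−4−0 = 1 → Ȟ^0 ≅ Z/7
degree 1: 9−4−4 = 1 → Ȟ^1 ≅ Z/7
degree 2: 5−1−4 = 0 → Ȟ^2 ≅ 0

Ȟ^0 = Z/7,  Ȟ^1 = Z/7,  Ȟ^2 = 0


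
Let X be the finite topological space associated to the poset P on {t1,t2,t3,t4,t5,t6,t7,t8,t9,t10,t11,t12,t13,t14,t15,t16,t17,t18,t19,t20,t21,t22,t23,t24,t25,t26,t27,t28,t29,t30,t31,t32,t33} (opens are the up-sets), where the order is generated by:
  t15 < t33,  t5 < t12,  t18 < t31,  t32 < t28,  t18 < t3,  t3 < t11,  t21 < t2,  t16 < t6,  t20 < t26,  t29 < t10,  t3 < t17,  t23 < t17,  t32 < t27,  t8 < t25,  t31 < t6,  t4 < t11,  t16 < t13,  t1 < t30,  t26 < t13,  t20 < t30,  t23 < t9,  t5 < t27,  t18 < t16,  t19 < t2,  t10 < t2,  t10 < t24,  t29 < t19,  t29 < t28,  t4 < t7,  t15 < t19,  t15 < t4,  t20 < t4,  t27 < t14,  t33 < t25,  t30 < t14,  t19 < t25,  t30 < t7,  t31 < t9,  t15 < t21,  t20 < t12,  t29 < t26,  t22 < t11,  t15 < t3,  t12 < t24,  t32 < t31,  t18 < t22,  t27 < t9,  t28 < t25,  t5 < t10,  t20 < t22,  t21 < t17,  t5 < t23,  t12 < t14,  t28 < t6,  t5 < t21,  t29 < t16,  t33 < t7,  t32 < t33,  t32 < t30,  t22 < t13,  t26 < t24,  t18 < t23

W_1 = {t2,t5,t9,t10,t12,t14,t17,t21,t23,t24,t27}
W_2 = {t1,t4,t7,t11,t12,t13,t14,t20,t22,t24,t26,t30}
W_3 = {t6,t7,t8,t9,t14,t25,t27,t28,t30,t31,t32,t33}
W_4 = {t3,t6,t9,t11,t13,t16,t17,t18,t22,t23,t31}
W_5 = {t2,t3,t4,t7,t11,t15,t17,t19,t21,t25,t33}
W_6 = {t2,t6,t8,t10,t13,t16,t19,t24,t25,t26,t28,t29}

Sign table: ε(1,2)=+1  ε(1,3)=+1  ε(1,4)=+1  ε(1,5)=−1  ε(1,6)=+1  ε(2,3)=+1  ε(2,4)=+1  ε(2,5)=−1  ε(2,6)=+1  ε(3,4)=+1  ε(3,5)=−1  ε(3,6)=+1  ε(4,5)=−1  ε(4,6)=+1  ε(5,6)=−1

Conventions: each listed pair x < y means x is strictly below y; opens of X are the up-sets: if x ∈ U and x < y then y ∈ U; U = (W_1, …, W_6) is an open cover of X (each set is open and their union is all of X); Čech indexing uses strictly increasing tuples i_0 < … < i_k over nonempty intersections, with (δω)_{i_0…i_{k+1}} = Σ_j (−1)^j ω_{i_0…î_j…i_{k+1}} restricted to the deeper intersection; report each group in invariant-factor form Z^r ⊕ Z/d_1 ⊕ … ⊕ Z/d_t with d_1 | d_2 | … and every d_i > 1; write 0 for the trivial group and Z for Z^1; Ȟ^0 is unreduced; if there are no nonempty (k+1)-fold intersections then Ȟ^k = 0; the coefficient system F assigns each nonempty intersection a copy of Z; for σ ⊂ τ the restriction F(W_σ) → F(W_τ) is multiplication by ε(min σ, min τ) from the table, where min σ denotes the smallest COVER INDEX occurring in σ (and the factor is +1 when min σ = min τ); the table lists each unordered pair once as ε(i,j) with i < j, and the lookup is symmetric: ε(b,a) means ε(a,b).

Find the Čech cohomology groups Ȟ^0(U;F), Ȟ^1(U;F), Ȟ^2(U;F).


nonempty intersections:
  W12={t12,t14,t24} W13={t9,t14,t27} W14={t9,t17,t23} W15={t2,t17,t21} W16={t2,t10,t24} W23={t7,t14,t30} W24={t11,t13,t22} W25={t4,t7,t11} W26={t13,t24,t26} W34={t6,t9,t31} W35={t7,t25,t33} W36={t6,t8,t25,t28} W45={t3,t11,t17} W46={t6,t13,t16} W56={t2,t19,t25}
  W123={t14} W126={t24} W134={t9} W145={t17} W156={t2} W235={t7} W245={t11} W246={t13} W346={t6} W356={t25}
C dims 6,15,10; δ0: rk 5, SNF 1^5; δ1: rk 10, SNF 1^9·2
Ȟ^0: (6−5)−0=1 ⇒ Z
Ȟ^1: (15−10)−5=0 ⇒ 0
Ȟ^2: (10−0)−10=0 plus torsion [2] ⇒ Z/2

Ȟ^0(U;F) ≅ Z,  Ȟ^1(U;F) ≅ 0,  Ȟ^2(U;F) ≅ Z/2


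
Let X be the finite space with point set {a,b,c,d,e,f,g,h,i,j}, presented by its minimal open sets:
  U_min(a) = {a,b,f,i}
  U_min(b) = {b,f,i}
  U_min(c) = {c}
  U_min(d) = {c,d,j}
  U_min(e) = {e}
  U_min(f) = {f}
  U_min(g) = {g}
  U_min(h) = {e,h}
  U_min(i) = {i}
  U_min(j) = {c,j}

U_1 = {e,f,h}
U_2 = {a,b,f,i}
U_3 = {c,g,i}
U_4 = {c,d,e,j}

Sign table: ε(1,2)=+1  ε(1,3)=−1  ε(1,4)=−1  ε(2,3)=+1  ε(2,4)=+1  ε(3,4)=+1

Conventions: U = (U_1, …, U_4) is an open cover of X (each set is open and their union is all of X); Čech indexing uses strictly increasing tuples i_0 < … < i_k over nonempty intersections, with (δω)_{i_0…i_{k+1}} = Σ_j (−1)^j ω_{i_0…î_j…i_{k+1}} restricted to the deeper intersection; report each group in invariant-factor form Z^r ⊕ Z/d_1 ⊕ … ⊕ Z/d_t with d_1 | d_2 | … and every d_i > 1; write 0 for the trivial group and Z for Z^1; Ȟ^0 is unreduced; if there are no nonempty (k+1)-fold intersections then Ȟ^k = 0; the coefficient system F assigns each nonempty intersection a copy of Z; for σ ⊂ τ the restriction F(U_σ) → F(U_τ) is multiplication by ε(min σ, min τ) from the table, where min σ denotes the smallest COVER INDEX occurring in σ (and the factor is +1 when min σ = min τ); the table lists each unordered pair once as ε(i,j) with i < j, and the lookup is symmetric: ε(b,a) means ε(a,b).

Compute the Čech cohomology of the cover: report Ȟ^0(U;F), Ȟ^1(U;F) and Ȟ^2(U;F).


Ȟ^0 ≅ 0, Ȟ^1 ≅ Z/2 and Ȟ^2 ≅ 0

cover nerve:
  U12={f} U14={e} U23={i} U34={c}
C dims 4,4; δ0: rk 4, SNF 1^3·2
Ȟ^0: (4−4)−0=0 ⇒ 0
Ȟ^1: (4−0)−4=0 plus torsion [2] ⇒ Z/2
Ȟ^2: (0−0)−0=0 ⇒ 0


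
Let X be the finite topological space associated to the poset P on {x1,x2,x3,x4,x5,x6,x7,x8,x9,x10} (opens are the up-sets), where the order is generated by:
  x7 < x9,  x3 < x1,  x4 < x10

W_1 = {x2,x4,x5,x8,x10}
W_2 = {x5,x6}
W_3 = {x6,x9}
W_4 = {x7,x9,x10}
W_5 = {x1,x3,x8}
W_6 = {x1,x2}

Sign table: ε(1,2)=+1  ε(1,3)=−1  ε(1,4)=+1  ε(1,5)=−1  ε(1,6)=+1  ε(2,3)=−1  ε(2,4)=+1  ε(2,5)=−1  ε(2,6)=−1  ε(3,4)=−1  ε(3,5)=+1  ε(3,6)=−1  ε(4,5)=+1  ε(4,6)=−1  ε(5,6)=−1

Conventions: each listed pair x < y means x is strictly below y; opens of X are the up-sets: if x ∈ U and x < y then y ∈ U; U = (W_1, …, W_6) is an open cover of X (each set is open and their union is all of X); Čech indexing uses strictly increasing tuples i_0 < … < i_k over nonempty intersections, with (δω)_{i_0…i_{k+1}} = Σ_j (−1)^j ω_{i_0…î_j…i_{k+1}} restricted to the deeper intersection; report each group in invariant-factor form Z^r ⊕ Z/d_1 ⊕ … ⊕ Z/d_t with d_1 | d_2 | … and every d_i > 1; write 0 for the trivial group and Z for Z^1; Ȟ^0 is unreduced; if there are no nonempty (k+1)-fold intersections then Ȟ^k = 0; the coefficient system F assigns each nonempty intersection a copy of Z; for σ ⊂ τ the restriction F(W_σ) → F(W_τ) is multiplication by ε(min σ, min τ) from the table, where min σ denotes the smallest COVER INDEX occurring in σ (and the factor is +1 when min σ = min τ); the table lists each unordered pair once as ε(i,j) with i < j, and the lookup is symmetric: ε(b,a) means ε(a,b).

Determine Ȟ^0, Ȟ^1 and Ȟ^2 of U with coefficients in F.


Ȟ^0 ≅ Z, Ȟ^1 ≅ Z^2, Ȟ^2 ≅ 0

nerve simplices:
  W12={x5} W14={x10} W15={x8} W16={x2} W23={x6} W34={x9} W56={x1}
C dims 6,7; δ0: rk 5, SNF 1^5
degree 0: 6−5−0 = 1 → Ȟ^0 ≅ Z
degree 1: 7−0−5 = 2 → Ȟ^1 ≅ Z^2
degree 2: 0−0−0 = 0 → Ȟ^2 ≅ 0


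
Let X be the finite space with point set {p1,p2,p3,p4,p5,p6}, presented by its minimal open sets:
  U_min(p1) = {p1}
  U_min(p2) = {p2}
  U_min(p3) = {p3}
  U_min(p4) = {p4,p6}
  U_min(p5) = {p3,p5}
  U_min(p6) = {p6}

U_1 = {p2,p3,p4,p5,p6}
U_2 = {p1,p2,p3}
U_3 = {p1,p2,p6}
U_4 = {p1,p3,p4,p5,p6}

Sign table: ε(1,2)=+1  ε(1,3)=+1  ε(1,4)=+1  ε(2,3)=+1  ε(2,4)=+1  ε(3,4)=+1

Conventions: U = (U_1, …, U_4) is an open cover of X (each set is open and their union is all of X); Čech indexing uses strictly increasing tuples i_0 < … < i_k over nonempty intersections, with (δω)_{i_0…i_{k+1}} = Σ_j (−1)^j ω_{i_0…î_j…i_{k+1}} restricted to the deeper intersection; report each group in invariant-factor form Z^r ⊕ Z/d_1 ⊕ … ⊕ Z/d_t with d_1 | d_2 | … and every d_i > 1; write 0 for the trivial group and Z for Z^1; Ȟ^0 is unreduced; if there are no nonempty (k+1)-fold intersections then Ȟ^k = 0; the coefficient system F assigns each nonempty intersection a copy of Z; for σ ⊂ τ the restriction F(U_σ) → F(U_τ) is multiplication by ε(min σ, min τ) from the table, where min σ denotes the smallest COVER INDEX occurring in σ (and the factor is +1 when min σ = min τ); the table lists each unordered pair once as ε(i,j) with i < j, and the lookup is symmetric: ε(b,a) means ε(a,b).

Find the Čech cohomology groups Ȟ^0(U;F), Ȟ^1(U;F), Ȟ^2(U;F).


Ȟ^0(U;F) ≅ Z, Ȟ^1(U;F) ≅ 0, Ȟ^2(U;F) ≅ Z

intersection data:
  U12={p2,p3} U13={p2,p6} U14={p3,p4,p5,p6} U23={p1,p2} U24={p1,p3} U34={p1,p6}
  U123={p2} U124={p3} U134={p6} U234={p1}
C dims 4,6,4; δ0: rk 3, SNF 1^3; δ1: rk 3, SNF 1^3
Ȟ^0 = (4 − 3) − 0 = 1, so Ȟ^0 ≅ Z
Ȟ^1 = (6 − 3) − 3 = 0, so Ȟ^1 ≅ 0
Ȟ^2 = (4 − 0) − 3 = 1, so Ȟ^2 ≅ Z


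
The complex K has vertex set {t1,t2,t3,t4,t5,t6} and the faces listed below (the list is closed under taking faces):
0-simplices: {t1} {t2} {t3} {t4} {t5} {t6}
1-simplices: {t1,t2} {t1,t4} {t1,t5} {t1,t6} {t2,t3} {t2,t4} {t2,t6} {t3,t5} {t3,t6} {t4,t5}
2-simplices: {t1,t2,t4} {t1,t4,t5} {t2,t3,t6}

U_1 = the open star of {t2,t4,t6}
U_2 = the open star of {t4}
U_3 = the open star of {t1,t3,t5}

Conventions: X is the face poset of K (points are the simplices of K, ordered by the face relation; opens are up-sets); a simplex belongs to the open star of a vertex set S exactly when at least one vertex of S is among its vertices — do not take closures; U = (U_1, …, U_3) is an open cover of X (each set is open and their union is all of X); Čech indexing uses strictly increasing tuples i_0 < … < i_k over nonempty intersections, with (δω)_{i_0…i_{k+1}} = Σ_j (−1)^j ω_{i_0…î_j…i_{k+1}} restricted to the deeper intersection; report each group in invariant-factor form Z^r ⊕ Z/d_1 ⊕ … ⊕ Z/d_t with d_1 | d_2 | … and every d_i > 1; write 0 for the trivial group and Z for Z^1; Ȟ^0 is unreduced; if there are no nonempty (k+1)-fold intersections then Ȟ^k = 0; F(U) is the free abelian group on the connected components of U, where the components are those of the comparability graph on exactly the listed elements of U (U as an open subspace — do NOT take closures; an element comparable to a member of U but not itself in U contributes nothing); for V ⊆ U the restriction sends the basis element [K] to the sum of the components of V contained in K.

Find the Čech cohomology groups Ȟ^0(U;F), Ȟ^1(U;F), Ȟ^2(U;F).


nonempty overlaps:
  U1={{t2},{t4},{t6},{t1,t2},{t1,t4},{t1,t6},{t2,t3},{t2,t4},{t2,t6},{t3,t6},{t4,t5},{t1,t2,t4},{t1,t4,t5},{t2,t3,t6}} U2={{t4},{t1,t4},{t2,t4},{t4,t5},{t1,t2,t4},{t1,t4,t5}} U3={{t1},{t3},{t5},{t1,t2},{t1,t4},{t1,t5},{t1,t6},{t2,t3},{t3,t5},{t3,t6},{t4,t5},{t1,t2,t4},{t1,t4,t5},{t2,t3,t6}}
  U12={{t4},{t1,t4},{t2,t4},{t4,t5},{t1,t2,t4},{t1,t4,t5}} U13={{t1,t2},{t1,t4},{t1,t6},{t2,t3},{t3,t6},{t4,t5},{t1,t2,t4},{t1,t4,t5},{t2,t3,t6}} U23={{t1,t4},{t4,t5},{t1,t2,t4},{t1,t4,t5}}
  U123={{t1,t4},{t4,t5},{t1,t2,t4},{t1,t4,t5}}
components per intersection:
  U1: {{t2},{t4},{t6},{t1,t2},{t1,t4},{t1,t6},{t2,t3},{t2,t4},{t2,t6},{t3,t6},{t4,t5},{t1,t2,t4},{t1,t4,t5},{t2,t3,t6}}
  U2: {{t4},{t1,t4},{t2,t4},{t4,t5},{t1,t2,t4},{t1,t4,t5}}
  U3: {{t1},{t3},{t5},{t1,t2},{t1,t4},{t1,t5},{t1,t6},{t2,t3},{t3,t5},{t3,t6},{t4,t5},{t1,t2,t4},{t1,t4,t5},{t2,t3,t6}}
  U12: {{t4},{t1,t4},{t2,t4},{t4,t5},{t1,t2,t4},{t1,t4,t5}}
  U13: {{t1,t2},{t1,t4},{t4,t5},{t1,t2,t4},{t1,t4,t5}} {{t1,t6}} {{t2,t3},{t3,t6},{t2,t3,t6}}
  U23: {{t1,t4},{t4,t5},{t1,t2,t4},{t1,t4,t5}}
  U123: {{t1,t4},{t4,t5},{t1,t2,t4},{t1,t4,t5}}
C dims 3,5,1; δ0: rk 2, SNF 1^2; δ1: rk 1, SNF 1^1
degree 0: 3−2−0 = 1 → Ȟ^0 ≅ Z
degree 1: 5−1−2 = 2 → Ȟ^1 ≅ Z^2
degree 2: 1−0−1 = 0 → Ȟ^2 ≅ 0

Ȟ^0(U;F) ≅ Z, Ȟ^1(U;F) ≅ Z^2, Ȟ^2(U;F) ≅ 0


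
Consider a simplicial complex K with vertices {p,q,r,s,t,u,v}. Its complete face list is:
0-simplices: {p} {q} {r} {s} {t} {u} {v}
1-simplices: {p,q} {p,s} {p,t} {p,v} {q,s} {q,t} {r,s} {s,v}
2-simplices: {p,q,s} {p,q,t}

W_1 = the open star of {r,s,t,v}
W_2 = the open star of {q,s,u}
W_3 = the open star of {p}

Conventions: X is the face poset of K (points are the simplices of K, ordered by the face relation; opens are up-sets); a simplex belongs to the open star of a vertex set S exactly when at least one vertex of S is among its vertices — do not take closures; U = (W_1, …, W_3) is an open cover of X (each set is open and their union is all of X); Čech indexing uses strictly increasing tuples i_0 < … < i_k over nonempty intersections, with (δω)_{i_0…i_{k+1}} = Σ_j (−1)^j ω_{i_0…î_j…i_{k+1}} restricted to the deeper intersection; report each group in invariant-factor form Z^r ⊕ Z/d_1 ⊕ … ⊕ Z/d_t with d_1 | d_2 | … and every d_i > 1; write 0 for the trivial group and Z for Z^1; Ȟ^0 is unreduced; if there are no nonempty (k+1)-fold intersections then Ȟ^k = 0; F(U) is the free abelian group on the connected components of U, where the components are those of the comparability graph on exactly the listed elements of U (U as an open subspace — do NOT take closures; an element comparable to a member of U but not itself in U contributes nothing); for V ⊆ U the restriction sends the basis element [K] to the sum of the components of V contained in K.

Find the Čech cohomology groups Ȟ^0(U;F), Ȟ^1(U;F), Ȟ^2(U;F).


nerve of the cover:
  W1={{r},{s},{t},{v},{p,s},{p,t},{p,v},{q,s},{q,t},{r,s},{s,v},{p,q,s},{p,q,t}} W2={{q},{s},{u},{p,q},{p,s},{q,s},{q,t},{r,s},{s,v},{p,q,s},{p,q,t}} W3={{p},{p,q},{p,s},{p,t},{p,v},{p,q,s},{p,q,t}}
  W12={{s},{p,s},{q,s},{q,t},{r,s},{s,v},{p,q,s},{p,q,t}} W13={{p,s},{p,t},{p,v},{p,q,s},{p,q,t}} W23={{p,q},{p,s},{p,q,s},{p,q,t}}
  W123={{p,s},{p,q,s},{p,q,t}}
components per intersection:
  W1: {{r},{s},{v},{p,s},{p,v},{q,s},{r,s},{s,v},{p,q,s}} {{t},{p,t},{q,t},{p,q,t}}
  W2: {{q},{s},{p,q},{p,s},{q,s},{q,t},{r,s},{s,v},{p,q,s},{p,q,t}} {{u}}
  W3: {{p},{p,q},{p,s},{p,t},{p,v},{p,q,s},{p,q,t}}
  W12: {{s},{p,s},{q,s},{r,s},{s,v},{p,q,s}} {{q,t},{p,q,t}}
  W13: {{p,s},{p,q,s}} {{p,t},{p,q,t}} {{p,v}}
  W23: {{p,q},{p,s},{p,q,s},{p,q,t}}
  W123: {{p,s},{p,q,s}} {{p,q,t}}
C dims 5,6,2; δ0: rk 3, SNF 1^3; δ1: rk 2, SNF 1^2
Ȟ^0 = (5 − 3) − 0 = 2, so Ȟ^0 ≅ Z^2
Ȟ^1 = (6 − 2) − 3 = 1, so Ȟ^1 ≅ Z
Ȟ^2 = (2 − 0) − 2 = 0, so Ȟ^2 ≅ 0

Ȟ^0(U;F) ≅ Z^2; Ȟ^1(U;F) ≅ Z; Ȟ^2(U;F) ≅ 0


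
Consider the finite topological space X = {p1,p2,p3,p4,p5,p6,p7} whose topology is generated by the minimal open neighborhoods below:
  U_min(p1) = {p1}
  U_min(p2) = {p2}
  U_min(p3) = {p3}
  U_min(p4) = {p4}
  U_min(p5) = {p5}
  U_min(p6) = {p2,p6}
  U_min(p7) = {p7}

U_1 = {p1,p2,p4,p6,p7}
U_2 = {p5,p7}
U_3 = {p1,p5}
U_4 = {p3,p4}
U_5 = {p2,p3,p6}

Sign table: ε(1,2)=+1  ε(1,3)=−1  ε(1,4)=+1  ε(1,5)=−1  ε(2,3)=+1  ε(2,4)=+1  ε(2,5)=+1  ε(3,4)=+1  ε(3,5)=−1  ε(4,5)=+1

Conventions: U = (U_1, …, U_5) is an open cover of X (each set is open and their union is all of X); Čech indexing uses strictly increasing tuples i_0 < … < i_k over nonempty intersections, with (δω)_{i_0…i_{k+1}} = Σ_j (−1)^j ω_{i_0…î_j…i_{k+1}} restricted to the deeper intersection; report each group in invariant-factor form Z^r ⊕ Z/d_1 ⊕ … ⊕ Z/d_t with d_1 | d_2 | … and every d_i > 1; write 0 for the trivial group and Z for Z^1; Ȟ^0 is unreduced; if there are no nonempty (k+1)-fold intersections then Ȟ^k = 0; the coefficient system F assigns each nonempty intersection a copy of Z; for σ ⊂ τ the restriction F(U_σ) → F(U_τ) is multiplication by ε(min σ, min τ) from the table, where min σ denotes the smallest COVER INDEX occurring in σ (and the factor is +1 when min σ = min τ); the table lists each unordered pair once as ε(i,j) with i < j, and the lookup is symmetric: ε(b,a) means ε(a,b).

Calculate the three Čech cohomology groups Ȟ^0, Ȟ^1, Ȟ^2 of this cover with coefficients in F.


Ȟ^0 ≅ 0,  Ȟ^1 ≅ Z ⊕ Z/2,  Ȟ^2 ≅ 0

cover nerve:
  U12={p7} U13={p1} U14={p4} U15={p2,p6} U23={p5} U45={p3}
C dims 5,6; δ0: rk 5, SNF 1^4·2
Ȟ^0: (5−5)−0=0 ⇒ 0
Ȟ^1: (6−0)−5=1 plus torsion [2] ⇒ Z ⊕ Z/2
Ȟ^2: (0−0)−0=0 ⇒ 0


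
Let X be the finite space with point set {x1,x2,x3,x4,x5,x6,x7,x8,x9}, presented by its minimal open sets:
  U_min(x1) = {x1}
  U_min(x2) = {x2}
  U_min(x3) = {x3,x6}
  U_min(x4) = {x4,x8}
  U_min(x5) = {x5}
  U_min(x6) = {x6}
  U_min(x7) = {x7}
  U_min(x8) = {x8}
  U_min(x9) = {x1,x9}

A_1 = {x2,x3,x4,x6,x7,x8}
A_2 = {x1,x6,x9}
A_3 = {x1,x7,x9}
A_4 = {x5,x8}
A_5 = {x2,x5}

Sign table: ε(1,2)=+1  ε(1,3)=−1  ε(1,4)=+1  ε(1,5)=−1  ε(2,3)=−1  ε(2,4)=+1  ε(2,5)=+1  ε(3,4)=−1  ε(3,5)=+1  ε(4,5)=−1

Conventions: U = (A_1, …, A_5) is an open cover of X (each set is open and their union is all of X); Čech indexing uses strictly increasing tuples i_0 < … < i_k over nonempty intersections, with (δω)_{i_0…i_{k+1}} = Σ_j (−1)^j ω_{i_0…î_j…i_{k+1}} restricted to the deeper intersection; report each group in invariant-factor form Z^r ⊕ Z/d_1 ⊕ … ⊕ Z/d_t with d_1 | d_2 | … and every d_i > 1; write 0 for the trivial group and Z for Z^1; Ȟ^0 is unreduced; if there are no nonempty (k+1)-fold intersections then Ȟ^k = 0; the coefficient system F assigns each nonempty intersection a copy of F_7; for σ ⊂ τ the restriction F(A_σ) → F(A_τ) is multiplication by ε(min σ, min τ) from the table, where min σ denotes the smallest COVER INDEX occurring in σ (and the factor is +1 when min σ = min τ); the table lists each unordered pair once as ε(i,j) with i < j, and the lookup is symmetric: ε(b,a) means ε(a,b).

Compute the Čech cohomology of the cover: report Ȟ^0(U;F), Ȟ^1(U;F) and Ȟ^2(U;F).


Ȟ^0 = Z/7, Ȟ^1 = Z/7 ⊕ Z/7 and Ȟ^2 = 0

nerve simplices:
  A12={x6} A13={x7} A14={x8} A15={x2} A23={x1,x9} A45={x5}
C dims 5,6; δ0: rk_F7 4
degree 0: 5−4−0 = 1 → Ȟ^0 ≅ Z/7
degree 1: 6−0−4 = 2 → Ȟ^1 ≅ Z/7 ⊕ Z/7
degree 2: 0−0−0 = 0 → Ȟ^2 ≅ 0


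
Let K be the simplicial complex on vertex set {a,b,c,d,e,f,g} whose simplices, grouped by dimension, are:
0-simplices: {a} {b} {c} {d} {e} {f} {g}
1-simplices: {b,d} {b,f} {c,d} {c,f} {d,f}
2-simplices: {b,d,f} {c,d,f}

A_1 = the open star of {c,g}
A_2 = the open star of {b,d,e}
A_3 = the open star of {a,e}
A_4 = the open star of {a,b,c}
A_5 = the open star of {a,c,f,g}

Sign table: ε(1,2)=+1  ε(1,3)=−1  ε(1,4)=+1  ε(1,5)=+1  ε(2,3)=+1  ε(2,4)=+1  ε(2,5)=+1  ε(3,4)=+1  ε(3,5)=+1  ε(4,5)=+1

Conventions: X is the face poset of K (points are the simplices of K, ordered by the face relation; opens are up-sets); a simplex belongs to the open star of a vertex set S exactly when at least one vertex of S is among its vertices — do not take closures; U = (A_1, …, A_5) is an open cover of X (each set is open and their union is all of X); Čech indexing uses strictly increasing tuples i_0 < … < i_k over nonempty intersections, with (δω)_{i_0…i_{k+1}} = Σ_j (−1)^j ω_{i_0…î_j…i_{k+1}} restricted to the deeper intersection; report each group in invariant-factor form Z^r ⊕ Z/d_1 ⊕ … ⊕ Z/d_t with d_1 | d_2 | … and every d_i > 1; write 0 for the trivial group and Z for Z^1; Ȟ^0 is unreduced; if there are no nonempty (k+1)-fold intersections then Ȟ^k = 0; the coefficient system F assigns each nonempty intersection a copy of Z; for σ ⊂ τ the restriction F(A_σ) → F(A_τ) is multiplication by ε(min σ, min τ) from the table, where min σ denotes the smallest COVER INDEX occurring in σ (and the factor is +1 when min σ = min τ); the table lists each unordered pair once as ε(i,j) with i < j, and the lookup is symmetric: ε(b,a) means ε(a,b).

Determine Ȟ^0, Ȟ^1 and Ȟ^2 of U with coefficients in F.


Ȟ^0 = Z, Ȟ^1 = Z, Ȟ^2 = 0

nonempty intersections:
  A1={{c},{g},{c,d},{c,f},{c,d,f}} A2={{b},{d},{e},{b,d},{b,f},{c,d},{d,f},{b,d,f},{c,d,f}} A3={{a},{e}} A4={{a},{b},{c},{b,d},{b,f},{c,d},{c,f},{b,d,f},{c,d,f}} A5={{a},{c},{f},{g},{b,f},{c,d},{c,f},{d,f},{b,d,f},{c,d,f}}
  A12={{c,d},{c,d,f}} A14={{c},{c,d},{c,f},{c,d,f}} A15={{c},{g},{c,d},{c,f},{c,d,f}} A23={{e}} A24={{b},{b,d},{b,f},{c,d},{b,d,f},{c,d,f}} A25={{b,f},{c,d},{d,f},{b,d,f},{c,d,f}} A34={{a}} A35={{a}} A45={{a},{c},{b,f},{c,d},{c,f},{b,d,f},{c,d,f}}
  A124={{c,d},{c,d,f}} A125={{c,d},{c,d,f}} A145={{c},{c,d},{c,f},{c,d,f}} A245={{b,f},{c,d},{b,d,f},{c,d,f}} A345={{a}}
  A1245={{c,d},{c,d,f}}
C dims 5,9,5,1; δ0: rk 4, SNF 1^4; δ1: rk 4, SNF 1^4; δ2: rk 1, SNF 1^1
Ȟ^0: (5−4)−0=1 ⇒ Z
Ȟ^1: (9−4)−4=1 ⇒ Z
Ȟ^2: (5−1)−4=0 ⇒ 0


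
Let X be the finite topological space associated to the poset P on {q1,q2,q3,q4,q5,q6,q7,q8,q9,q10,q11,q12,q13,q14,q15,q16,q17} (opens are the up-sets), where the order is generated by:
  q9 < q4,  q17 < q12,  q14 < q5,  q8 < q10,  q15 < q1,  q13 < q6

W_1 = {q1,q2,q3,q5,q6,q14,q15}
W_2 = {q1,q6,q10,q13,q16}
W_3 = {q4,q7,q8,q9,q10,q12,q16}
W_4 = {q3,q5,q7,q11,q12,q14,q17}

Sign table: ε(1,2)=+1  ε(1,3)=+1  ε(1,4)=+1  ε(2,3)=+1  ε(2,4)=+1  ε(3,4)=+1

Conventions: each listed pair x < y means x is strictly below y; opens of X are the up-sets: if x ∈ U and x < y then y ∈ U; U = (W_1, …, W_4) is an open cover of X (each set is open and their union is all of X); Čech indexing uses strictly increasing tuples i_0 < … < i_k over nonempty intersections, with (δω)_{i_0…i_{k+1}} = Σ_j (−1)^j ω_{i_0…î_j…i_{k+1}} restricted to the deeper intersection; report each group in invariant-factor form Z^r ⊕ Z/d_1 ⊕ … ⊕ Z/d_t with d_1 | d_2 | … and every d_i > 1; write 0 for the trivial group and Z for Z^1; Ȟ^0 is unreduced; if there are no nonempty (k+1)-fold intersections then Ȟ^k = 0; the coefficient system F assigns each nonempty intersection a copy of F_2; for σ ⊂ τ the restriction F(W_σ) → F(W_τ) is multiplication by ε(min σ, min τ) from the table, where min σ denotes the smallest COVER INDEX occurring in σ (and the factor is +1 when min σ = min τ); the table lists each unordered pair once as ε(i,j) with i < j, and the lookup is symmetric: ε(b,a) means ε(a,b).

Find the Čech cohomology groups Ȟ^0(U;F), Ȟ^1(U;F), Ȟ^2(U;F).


Ȟ^0 ≅ Z/2; Ȟ^1 ≅ Z/2; Ȟ^2 ≅ 0

cover nerve:
  W12={q1,q6} W14={q3,q5,q14} W23={q10,q16} W34={q7,q12}
C dims 4,4; δ0: rk_F2 3
Ȟ^0: (4−3)−0=1 ⇒ Z/2
Ȟ^1: (4−0)−3=1 ⇒ Z/2
Ȟ^2: (0−0)−0=0 ⇒ 0


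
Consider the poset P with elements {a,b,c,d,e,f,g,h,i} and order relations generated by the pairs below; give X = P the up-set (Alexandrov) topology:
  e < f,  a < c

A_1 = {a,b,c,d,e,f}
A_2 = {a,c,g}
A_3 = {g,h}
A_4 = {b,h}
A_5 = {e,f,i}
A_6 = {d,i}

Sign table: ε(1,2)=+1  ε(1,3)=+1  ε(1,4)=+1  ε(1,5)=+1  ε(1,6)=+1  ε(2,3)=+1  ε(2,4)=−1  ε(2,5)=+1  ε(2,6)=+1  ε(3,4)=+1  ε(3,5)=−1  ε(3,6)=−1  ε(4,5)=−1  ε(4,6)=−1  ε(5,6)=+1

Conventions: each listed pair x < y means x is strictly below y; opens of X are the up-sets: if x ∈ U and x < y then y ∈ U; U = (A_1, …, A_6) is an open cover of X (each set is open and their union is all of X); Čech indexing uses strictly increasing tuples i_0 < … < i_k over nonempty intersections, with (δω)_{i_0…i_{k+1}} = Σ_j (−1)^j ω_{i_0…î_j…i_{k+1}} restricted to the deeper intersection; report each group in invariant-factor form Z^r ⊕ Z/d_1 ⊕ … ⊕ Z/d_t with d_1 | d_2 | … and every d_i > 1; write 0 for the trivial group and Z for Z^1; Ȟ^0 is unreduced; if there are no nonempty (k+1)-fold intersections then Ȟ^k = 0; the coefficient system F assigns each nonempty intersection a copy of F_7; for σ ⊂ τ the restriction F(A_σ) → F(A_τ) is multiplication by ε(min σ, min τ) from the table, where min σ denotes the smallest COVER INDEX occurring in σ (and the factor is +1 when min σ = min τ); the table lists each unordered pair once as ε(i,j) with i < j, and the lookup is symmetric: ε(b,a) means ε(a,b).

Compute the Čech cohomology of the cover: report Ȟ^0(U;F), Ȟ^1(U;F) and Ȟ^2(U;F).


nonempty overlaps:
  A12={a,c} A14={b} A15={e,f} A16={d} A23={g} A34={h} A56={i}
C dims 6,7; δ0: rk_F7 5
degree 0: 6−5−0 = 1 → Ȟ^0 ≅ Z/7
degree 1: 7−0−5 = 2 → Ȟ^1 ≅ Z/7 ⊕ Z/7
degree 2: 0−0−0 = 0 → Ȟ^2 ≅ 0

Ȟ^0 = Z/7,  Ȟ^1 = Z/7 ⊕ Z/7,  Ȟ^2 = 0


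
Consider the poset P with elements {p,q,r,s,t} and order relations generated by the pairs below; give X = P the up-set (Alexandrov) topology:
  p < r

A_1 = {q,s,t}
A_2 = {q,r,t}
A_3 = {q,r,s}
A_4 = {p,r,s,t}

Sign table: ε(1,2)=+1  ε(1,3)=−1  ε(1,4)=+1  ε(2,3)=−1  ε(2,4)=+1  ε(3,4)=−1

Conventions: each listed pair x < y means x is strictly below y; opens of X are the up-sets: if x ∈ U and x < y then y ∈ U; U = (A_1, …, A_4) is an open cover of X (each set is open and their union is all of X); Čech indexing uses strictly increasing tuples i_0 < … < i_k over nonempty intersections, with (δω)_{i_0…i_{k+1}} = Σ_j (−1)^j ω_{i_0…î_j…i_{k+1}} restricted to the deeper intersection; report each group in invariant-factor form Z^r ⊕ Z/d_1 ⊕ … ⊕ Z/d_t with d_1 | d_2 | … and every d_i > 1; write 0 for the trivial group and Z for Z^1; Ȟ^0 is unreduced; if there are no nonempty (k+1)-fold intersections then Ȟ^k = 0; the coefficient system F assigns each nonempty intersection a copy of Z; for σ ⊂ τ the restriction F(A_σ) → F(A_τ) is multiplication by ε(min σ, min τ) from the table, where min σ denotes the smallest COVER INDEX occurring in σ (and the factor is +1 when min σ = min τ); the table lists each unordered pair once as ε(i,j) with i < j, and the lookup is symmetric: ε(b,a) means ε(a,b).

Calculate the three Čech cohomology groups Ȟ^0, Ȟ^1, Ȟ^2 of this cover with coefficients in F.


Ȟ^0(U;F) ≅ Z, Ȟ^1(U;F) ≅ 0 and Ȟ^2(U;F) ≅ Z

nonempty intersections:
  A12={q,t} A13={q,s} A14={s,t} A23={q,r} A24={r,t} A34={r,s}
  A123={q} A124={t} A134={s} A234={r}
C dims 4,6,4; δ0: rk 3, SNF 1^3; δ1: rk 3, SNF 1^3
Ȟ^0: (4−3)−0=1 ⇒ Z
Ȟ^1: (6−3)−3=0 ⇒ 0
Ȟ^2: (4−0)−3=1 ⇒ Z
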